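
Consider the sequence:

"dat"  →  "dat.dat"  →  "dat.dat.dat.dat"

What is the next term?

dat.dat.dat.dat.dat.dat.dat.dat

Each string is two copies of the previous one joined by '.'.
One more doubling of dat.dat.dat.dat gives the answer.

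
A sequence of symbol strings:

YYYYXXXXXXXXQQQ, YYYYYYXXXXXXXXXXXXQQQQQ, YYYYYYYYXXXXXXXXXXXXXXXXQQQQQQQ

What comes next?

YYYYYYYYYYXXXXXXXXXXXXXXXXXXXXQQQQQQQQQ

Term n consists of 2n Y's, followed by 4n X's, followed by 2n-1 Q's, where the shown terms are n = 2, 3, 4.
At n = 5 the blocks have lengths 10, 20, 9.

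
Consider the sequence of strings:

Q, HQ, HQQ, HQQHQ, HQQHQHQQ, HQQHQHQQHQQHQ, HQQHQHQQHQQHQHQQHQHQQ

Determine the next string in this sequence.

HQQHQHQQHQQHQHQQHQHQQHQQHQHQQHQQHQ

This is a Fibonacci-style word recurrence s(k) = s(k−1)·s(k−2): e.g. HQ·Q = HQQ.
The next term joins HQQHQHQQHQQHQHQQHQHQQ and HQQHQHQQHQQHQ.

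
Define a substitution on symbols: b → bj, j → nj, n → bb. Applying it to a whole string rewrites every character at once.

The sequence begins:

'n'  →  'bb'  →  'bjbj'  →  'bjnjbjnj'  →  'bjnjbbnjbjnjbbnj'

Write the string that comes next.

Replace each of the 16 characters of bjnjbbnjbjnjbbnj in place — bj nj bb nj bj bj bb nj bj nj bb nj bj bj bb nj — and concatenate.

bjnjbbnjbjbjbbnjbjnjbbnjbjbjbbnj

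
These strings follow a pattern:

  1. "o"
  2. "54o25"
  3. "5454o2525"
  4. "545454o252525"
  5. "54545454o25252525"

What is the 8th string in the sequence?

Every step adds 54 to the front and 25 to the end of the previous string.
From 54545454o25252525, 3 further steps: 54545454o25252525 → 5454545454o2525252525 → 545454545454o252525252525 → (answer).

54545454545454o25252525252525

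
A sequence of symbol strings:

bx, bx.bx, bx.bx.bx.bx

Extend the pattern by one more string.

s(k+1) = s(k)·.·s(k) — each term doubles the last with '.' between the halves.
Doubling bx.bx.bx.bx with '.' between the halves:

bx.bx.bx.bx.bx.bx.bx.bx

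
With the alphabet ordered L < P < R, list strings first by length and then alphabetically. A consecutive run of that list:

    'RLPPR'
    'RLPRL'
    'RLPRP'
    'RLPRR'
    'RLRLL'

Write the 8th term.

Continuing the enumeration 3 steps past RLRLL: RLRLL → RLRLP → RLRLR → (answer).

RLRPL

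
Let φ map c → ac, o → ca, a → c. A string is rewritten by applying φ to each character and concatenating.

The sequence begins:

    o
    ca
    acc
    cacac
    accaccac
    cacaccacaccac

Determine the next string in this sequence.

Rewriting the 13 symbols of cacaccacaccac one by one yields ac c ac c ac ac c ac c ac ac c ac; concatenated:

accaccacaccaccacaccac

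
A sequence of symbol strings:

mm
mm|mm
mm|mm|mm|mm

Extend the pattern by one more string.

Every step duplicates the string with '|' between the halves.
Doubling mm|mm|mm|mm with '|' between the halves:

mm|mm|mm|mm|mm|mm|mm|mm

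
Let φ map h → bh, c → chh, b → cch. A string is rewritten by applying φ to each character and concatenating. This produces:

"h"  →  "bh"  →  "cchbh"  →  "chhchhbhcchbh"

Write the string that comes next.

chhbhbhchhbhbhcchbhchhchhbhcchbh

Replace each of the 13 characters of chhchhbhcchbh in place — chh bh bh chh bh bh cch bh chh chh bh cch bh — and concatenate.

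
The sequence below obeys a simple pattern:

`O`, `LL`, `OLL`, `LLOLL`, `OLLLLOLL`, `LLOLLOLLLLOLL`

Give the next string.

OLLLLOLLLLOLLOLLLLOLL

This is a Fibonacci-style word recurrence s(k) = s(k−2)·s(k−1): e.g. O·LL = OLL.
So term 7 is OLLLLOLL·LLOLLOLLLLOLL.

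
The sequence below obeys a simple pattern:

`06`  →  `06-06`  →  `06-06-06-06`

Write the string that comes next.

s(k+1) = s(k)·-·s(k) — each term doubles the last with '-' between the halves.
So the next term is two copies of 06-06-06-06 with '-' between the halves.

06-06-06-06-06-06-06-06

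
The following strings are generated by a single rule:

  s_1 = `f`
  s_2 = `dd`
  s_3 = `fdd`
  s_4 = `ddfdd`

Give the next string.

Each term (from the third on) is the two preceding terms concatenated in order: term 3 = f·dd = fdd.
So term 5 is fdd·ddfdd.

fddddfdd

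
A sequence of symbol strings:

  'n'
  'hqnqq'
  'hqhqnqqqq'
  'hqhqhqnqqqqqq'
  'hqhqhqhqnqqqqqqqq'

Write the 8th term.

hqhqhqhqhqhqhqnqqqqqqqqqqqqqq

Every step adds hq to the front and qq to the end of the previous string.
From hqhqhqhqnqqqqqqqq, 3 further steps: hqhqhqhqnqqqqqqqq → hqhqhqhqhqnqqqqqqqqqq → hqhqhqhqhqhqnqqqqqqqqqqqq → (answer).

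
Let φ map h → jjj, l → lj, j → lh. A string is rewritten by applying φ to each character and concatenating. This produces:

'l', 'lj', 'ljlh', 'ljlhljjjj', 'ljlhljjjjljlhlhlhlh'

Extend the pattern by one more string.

ljlhljjjjljlhlhlhlhljlhljjjjljjjjljjjjljjjj

Replace each of the 19 characters of ljlhljjjjljlhlhlhlh in place — lj lh lj jjj lj lh lh lh lh lj lh lj jjj lj jjj lj jjj lj jjj — and concatenate.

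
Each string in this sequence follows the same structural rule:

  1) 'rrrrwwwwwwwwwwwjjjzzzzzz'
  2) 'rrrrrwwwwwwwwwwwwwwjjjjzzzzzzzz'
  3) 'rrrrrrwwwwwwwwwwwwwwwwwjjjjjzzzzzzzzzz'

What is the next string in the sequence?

rrrrrrrwwwwwwwwwwwwwwwwwwwwjjjjjjzzzzzzzzzzzz

Each string has the form r^{n+1} w^{3n+2} j^{n} z^{2n}, where the shown terms are n = 3, 4, 5.
Setting n = 6 gives 7, 20, 6, 12 characters in each block.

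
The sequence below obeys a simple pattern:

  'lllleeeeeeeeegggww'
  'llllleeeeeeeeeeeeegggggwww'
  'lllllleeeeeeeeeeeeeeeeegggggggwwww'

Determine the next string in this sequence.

Each string has the form l^{n+2} e^{4n+1} g^{2n-1} w^{n}, where the shown terms are n = 2, 3, 4.
For the next term, n = 5, so the run lengths are 7, 21, 9, 5.

llllllleeeeeeeeeeeeeeeeeeeeegggggggggwwwww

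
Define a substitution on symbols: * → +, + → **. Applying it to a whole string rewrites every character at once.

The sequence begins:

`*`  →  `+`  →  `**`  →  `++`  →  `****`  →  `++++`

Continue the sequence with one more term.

********

Rewriting each symbol of ++++: +→**, +→**, +→**, +→**, which concatenates to ** ** ** **.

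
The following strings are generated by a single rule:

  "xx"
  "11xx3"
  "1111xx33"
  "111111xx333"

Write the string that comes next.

Every step adds 11 to the front and 3 to the end of the previous string.
So the next term is 11·111111xx333·3.

11111111xx3333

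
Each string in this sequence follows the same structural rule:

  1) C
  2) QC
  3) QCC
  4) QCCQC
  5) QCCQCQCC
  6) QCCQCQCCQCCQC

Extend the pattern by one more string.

QCCQCQCCQCCQCQCCQCQCC

This is a Fibonacci-style word recurrence s(k) = s(k−1)·s(k−2): e.g. QC·C = QCC.
So term 7 is QCCQCQCCQCCQC·QCCQCQCC.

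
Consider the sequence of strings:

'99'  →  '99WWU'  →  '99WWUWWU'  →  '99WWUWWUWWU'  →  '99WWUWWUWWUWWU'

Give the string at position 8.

Each term is the previous one with WWU appended.
From 99WWUWWUWWUWWU, 3 further steps: 99WWUWWUWWUWWU → 99WWUWWUWWUWWUWWU → 99WWUWWUWWUWWUWWUWWU → (answer).

99WWUWWUWWUWWUWWUWWUWWU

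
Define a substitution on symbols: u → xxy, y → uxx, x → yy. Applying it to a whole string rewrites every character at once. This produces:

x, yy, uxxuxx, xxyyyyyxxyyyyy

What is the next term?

Replace each of the 14 characters of xxyyyyyxxyyyyy in place — yy yy uxx uxx uxx uxx uxx yy yy uxx uxx uxx uxx uxx — and concatenate.

yyyyuxxuxxuxxuxxuxxyyyyuxxuxxuxxuxxuxx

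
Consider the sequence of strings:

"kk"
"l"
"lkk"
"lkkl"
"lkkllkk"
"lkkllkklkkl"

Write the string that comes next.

Each term (from the third on) is the previous term followed by the one before it: term 3 = l·kk = lkk.
Continuing: lkkllkklkkl · lkkllkk gives term 7.

lkkllkklkkllkkllkk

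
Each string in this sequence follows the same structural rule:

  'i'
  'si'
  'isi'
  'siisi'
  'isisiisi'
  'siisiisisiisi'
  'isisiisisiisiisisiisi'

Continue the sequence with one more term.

From term 3 onward, concatenate the second-to-last term with the last: i·si = isi, si·isi = siisi, …
The next term joins siisiisisiisi and isisiisisiisiisisiisi.

siisiisisiisiisisiisisiisiisisiisi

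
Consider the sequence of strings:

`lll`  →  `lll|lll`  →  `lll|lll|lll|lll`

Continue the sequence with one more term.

Each string is two copies of the previous one joined by '|'.
Doubling lll|lll|lll|lll with '|' between the halves:

lll|lll|lll|lll|lll|lll|lll|lll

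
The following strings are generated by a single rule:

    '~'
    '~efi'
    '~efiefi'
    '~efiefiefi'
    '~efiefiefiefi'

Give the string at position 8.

~efiefiefiefiefiefiefi

Each term is the previous one with efi appended.
From ~efiefiefiefi, 3 further steps: ~efiefiefiefi → ~efiefiefiefiefi → ~efiefiefiefiefiefi → (answer).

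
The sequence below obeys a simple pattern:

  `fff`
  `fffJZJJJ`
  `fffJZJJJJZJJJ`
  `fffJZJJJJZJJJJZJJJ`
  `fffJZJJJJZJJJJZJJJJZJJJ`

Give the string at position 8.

The strings grow by a fixed suffix JZJJJ each time.
From fffJZJJJJZJJJJZJJJJZJJJ, 3 further steps: fffJZJJJJZJJJJZJJJJZJJJ → fffJZJJJJZJJJJZJJJJZJJJJZJJJ → fffJZJJJJZJJJJZJJJJZJJJJZJJJJZJJJ → (answer).

fffJZJJJJZJJJJZJJJJZJJJJZJJJJZJJJJZJJJ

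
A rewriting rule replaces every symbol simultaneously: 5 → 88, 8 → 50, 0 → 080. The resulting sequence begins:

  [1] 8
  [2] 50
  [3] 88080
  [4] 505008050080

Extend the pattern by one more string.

Apply φ to 505008050080 symbol by symbol: 5→88, 0→080, 5→88, 0→080, 0→080, 8→50, 0→080, 5→88, 0→080, 0→080, 8→50, 0→080; joined: 88 080 88 080 080 50 080 88 080 080 50 080.

8808088080080500808808008050080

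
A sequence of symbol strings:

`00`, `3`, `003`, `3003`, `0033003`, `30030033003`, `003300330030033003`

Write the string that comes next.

This is a Fibonacci-style word recurrence s(k) = s(k−2)·s(k−1): e.g. 00·3 = 003.
So term 8 is 30030033003·003300330030033003.

30030033003003300330030033003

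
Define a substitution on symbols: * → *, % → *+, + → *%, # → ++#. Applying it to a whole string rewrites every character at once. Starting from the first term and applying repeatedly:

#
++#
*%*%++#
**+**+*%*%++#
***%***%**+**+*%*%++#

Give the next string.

Replace each of the 21 characters of ***%***%**+**+*%*%++# in place — * * * *+ * * * *+ * * *% * * *% * *+ * *+ *% *% ++# — and concatenate.

****+****+***%***%**+**+*%*%++#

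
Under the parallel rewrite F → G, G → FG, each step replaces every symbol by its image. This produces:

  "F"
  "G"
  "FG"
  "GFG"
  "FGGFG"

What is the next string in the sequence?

Apply φ to FGGFG symbol by symbol: F→G, G→FG, G→FG, F→G, G→FG; joined: G FG FG G FG.

GFGFGGFG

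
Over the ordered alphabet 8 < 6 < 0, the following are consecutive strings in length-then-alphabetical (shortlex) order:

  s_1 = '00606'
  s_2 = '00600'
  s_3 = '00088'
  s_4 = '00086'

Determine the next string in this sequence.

00080

The successor of 00086 increments the rightmost position that isn't already 0 and resets every position after it to 8.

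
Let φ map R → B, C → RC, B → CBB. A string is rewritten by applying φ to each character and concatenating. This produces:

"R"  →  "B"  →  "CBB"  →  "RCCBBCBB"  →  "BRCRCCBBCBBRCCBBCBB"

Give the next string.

Rewriting the 19 symbols of BRCRCCBBCBBRCCBBCBB one by one yields CBB B RC B RC RC CBB CBB RC CBB CBB B RC RC CBB CBB RC CBB CBB; concatenated:

CBBBRCBRCRCCBBCBBRCCBBCBBBRCRCCBBCBBRCCBBCBB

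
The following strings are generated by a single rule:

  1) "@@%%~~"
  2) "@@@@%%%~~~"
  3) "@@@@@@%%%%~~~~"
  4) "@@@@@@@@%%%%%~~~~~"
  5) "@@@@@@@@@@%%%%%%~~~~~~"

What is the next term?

Each string has the form @^{2n} %^{n+1} ~^{n+1} (n = 1, 2, …).
Setting n = 6 gives 12, 7, 7 characters in each block.

@@@@@@@@@@@@%%%%%%%~~~~~~~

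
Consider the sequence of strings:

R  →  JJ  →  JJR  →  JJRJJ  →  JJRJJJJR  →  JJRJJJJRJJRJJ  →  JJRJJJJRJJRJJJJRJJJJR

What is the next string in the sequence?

Each term (from the third on) is the previous term followed by the one before it: term 3 = JJ·R = JJR.
The next term joins JJRJJJJRJJRJJJJRJJJJR and JJRJJJJRJJRJJ.

JJRJJJJRJJRJJJJRJJJJRJJRJJJJRJJRJJ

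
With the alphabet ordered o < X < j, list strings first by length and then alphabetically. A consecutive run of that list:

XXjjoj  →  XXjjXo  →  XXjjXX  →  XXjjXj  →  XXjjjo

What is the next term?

Treat XXjjjo as a base-3 numeral over the given alphabet and add one, carrying through any trailing j's.

XXjjjX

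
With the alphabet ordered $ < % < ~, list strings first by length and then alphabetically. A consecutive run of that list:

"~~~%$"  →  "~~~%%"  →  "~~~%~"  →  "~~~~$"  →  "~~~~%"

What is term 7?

$$$$$$

Continuing the enumeration 2 steps past ~~~~%: ~~~~% → ~~~~~ → (answer).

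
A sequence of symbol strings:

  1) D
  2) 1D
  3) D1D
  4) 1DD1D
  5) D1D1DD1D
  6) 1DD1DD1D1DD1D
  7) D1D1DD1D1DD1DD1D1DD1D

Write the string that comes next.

1DD1DD1D1DD1DD1D1DD1D1DD1DD1D1DD1D

This is a Fibonacci-style word recurrence s(k) = s(k−2)·s(k−1): e.g. D·1D = D1D.
The next term joins 1DD1DD1D1DD1D and D1D1DD1D1DD1DD1D1DD1D.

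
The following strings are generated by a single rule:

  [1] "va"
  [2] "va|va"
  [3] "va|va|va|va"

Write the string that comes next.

va|va|va|va|va|va|va|va

Every step duplicates the string with '|' between the halves.
One more doubling of va|va|va|va gives the answer.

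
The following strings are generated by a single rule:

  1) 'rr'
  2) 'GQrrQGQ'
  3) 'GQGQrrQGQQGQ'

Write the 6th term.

Each term wraps the previous one in GQ on the left and QGQ on the right.
From GQGQrrQGQQGQ, 3 further steps: GQGQrrQGQQGQ → GQGQGQrrQGQQGQQGQ → GQGQGQGQrrQGQQGQQGQQGQ → (answer).

GQGQGQGQGQrrQGQQGQQGQQGQQGQ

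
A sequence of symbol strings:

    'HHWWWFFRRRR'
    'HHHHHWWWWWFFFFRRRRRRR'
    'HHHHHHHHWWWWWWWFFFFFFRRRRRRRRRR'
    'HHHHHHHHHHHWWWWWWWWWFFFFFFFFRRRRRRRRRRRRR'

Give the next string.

Term n consists of 3n-1 H's, followed by 2n+1 W's, followed by 2n F's, followed by 3n+1 R's (n = 1, 2, …).
For the next term, n = 5, so the run lengths are 14, 11, 10, 16.

HHHHHHHHHHHHHHWWWWWWWWWWWFFFFFFFFFFRRRRRRRRRRRRRRRR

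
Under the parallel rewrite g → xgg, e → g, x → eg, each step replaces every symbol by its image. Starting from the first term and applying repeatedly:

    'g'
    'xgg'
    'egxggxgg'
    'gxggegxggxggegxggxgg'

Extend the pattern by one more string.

Rewriting the 20 symbols of gxggegxggxggegxggxgg one by one yields xgg eg xgg xgg g xgg eg xgg xgg eg xgg xgg g xgg eg xgg xgg eg xgg xgg; concatenated:

xggegxggxgggxggegxggxggegxggxgggxggegxggxggegxggxgg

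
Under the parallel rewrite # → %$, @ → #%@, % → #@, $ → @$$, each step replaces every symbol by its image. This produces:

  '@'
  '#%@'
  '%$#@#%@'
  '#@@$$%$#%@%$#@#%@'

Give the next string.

Rewriting the 17 symbols of #@@$$%$#%@%$#@#%@ one by one yields %$ #%@ #%@ @$$ @$$ #@ @$$ %$ #@ #%@ #@ @$$ %$ #%@ %$ #@ #%@; concatenated:

%$#%@#%@@$$@$$#@@$$%$#@#%@#@@$$%$#%@%$#@#%@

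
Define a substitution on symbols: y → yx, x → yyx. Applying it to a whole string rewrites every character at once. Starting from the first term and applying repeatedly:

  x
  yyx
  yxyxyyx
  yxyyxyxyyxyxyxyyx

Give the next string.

yxyyxyxyxyyxyxyyxyxyxyyxyxyyxyxyyxyxyxyyx

Applying the rule to each of the 17 symbols of yxyyxyxyyxyxyxyyx gives the pieces yx yyx yx yx yyx yx yyx yx yx yyx yx yyx yx yyx yx yx yyx, which concatenate to the answer.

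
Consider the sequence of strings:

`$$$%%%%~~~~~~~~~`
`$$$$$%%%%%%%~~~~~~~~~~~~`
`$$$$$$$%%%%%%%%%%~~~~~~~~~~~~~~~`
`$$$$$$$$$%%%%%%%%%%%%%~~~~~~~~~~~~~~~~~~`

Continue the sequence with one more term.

$$$$$$$$$$$%%%%%%%%%%%%%%%%~~~~~~~~~~~~~~~~~~~~~

The n-th term is 2n-1 $'s then 3n-2 %'s then 3n+3 ~'s, where the shown terms are n = 2, 3, 4, 5.
Setting n = 6 gives 11, 16, 21 characters in each block.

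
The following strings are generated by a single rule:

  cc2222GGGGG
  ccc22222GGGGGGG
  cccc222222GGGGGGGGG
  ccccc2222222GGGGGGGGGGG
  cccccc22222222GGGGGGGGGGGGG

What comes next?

ccccccc222222222GGGGGGGGGGGGGGG

Term n consists of n-1 c's, followed by n+1 2's, followed by 2n-1 G's, where the shown terms are n = 3, 4, 5, 6, 7.
For the next term, n = 8, so the run lengths are 7, 9, 15.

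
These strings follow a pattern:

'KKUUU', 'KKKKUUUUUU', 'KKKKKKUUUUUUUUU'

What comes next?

The n-th term is 2n K's then 3n U's (n = 1, 2, …).
At n = 4 the blocks have lengths 8, 12.

KKKKKKKKUUUUUUUUUUUU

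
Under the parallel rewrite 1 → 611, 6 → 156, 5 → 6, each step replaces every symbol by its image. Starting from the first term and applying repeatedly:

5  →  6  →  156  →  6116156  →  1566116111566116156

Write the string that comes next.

611615615661161115661161161161561566116111566116156

Applying the rule to each of the 19 symbols of 1566116111566116156 gives the pieces 611 6 156 156 611 611 156 611 611 611 6 156 156 611 611 156 611 6 156, which concatenate to the answer.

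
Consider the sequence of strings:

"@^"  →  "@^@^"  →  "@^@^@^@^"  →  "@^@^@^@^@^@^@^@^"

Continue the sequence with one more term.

Every step duplicates the string.
So the next term is two copies of @^@^@^@^@^@^@^@^.

@^@^@^@^@^@^@^@^@^@^@^@^@^@^@^@^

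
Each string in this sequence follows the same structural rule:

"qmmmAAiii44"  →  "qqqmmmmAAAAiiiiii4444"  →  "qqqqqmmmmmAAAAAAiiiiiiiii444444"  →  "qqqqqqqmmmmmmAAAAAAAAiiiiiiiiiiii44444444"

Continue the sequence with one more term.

The n-th term is 2n-1 q's then n+2 m's then 2n A's then 3n i's then 2n 4's (n = 1, 2, …).
At n = 5 the blocks have lengths 9, 7, 10, 15, 10.

qqqqqqqqqmmmmmmmAAAAAAAAAAiiiiiiiiiiiiiii4444444444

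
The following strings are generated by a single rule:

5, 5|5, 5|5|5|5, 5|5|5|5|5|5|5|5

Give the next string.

s(k+1) = s(k)·|·s(k) — each term doubles the last with '|' between the halves.
One more doubling of 5|5|5|5|5|5|5|5 gives the answer.

5|5|5|5|5|5|5|5|5|5|5|5|5|5|5|5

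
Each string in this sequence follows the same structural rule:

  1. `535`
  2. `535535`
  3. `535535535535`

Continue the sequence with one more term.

Each string is two copies of the previous one concatenated.
Doubling 535535535535:

535535535535535535535535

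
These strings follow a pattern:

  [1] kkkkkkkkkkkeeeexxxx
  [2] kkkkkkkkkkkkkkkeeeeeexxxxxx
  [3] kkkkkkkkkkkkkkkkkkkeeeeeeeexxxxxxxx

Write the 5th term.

Reading off run lengths: k runs 11, 15, 19; e runs 4, 6, 8; x runs 4, 6, 8 — each is linear in n, where the shown terms are n = 2, 3, 4.
For term 5, n = 6, so the run lengths are 27, 12, 12.

kkkkkkkkkkkkkkkkkkkkkkkkkkkeeeeeeeeeeeexxxxxxxxxxxx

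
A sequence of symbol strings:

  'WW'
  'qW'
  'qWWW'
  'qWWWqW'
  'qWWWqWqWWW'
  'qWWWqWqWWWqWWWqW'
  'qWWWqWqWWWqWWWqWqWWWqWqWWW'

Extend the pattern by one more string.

This is a Fibonacci-style word recurrence s(k) = s(k−1)·s(k−2): e.g. qW·WW = qWWW.
Continuing: qWWWqWqWWWqWWWqWqWWWqWqWWW · qWWWqWqWWWqWWWqW gives term 8.

qWWWqWqWWWqWWWqWqWWWqWqWWWqWWWqWqWWWqWWWqW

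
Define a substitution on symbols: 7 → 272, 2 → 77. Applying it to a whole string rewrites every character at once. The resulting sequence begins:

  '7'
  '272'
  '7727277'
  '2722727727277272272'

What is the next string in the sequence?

77272777727277272272772727727227277272777727277

Replace each of the 19 characters of 2722727727277272272 in place — 77 272 77 77 272 77 272 272 77 272 77 272 272 77 272 77 77 272 77 — and concatenate.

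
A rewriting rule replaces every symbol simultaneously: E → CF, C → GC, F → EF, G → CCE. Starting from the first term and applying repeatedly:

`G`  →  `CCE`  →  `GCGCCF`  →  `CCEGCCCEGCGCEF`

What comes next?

GCGCCFCCEGCGCGCCFCCEGCCCEGCCFEF

Applying the rule to each of the 14 symbols of CCEGCCCEGCGCEF gives the pieces GC GC CF CCE GC GC GC CF CCE GC CCE GC CF EF, which concatenate to the answer.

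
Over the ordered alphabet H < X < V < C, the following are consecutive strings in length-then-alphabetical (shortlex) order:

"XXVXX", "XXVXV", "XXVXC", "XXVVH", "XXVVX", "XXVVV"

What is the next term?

XXVVC

Treat XXVVV as a base-4 numeral over the given alphabet and add one, carrying through any trailing C's.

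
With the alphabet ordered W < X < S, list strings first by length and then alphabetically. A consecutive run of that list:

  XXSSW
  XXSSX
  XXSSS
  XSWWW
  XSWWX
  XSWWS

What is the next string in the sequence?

Find the rightmost character of XSWWS below S, bump it to the next letter, and reset everything to its right to W.

XSWXW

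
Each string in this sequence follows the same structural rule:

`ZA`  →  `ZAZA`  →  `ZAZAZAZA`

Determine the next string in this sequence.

ZAZAZAZAZAZAZAZA

Each string is two copies of the previous one concatenated.
One more doubling of ZAZAZAZA gives the answer.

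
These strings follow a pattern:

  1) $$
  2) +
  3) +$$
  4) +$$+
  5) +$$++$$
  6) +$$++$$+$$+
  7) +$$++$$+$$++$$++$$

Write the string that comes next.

This is a Fibonacci-style word recurrence s(k) = s(k−1)·s(k−2): e.g. +·$$ = +$$.
So term 8 is +$$++$$+$$++$$++$$·+$$++$$+$$+.

+$$++$$+$$++$$++$$+$$++$$+$$+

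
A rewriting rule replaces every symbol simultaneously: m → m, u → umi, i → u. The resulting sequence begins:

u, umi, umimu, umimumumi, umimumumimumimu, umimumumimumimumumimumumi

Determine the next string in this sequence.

Replace each of the 25 characters of umimumumimumimumumimumumi in place — umi m u m umi m umi m u m umi m u m umi m umi m u m umi m umi m u — and concatenate.

umimumumimumimumumimumumimumimumumimumimu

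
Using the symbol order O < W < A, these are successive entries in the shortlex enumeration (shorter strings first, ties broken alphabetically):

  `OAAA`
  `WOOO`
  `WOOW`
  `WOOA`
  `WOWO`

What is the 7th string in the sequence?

WOWA

Continuing the enumeration 2 steps past WOWO: WOWO → WOWW → (answer).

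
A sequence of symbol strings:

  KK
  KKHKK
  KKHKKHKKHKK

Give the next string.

Each string is two copies of the previous one joined by 'H'.
Doubling KKHKKHKKHKK with 'H' between the halves:

KKHKKHKKHKKHKKHKKHKKHKK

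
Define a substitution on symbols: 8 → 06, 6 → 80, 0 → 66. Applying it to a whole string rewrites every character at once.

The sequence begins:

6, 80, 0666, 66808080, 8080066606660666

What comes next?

φ(8080066606660666) expands symbol-by-symbol to 06 66 06 66 66 80 80 80 66 80 80 80 66 80 80 80; joining the 16 pieces gives the next term.

06660666668080806680808066808080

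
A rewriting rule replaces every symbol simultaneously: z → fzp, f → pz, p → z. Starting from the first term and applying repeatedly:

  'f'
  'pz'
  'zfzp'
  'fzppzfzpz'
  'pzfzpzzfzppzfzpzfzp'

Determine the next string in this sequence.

zfzppzfzpzfzpfzppzfzpzzfzppzfzpzfzppzfzpz

φ(pzfzpzzfzppzfzpzfzp) expands symbol-by-symbol to z fzp pz fzp z fzp fzp pz fzp z z fzp pz fzp z fzp pz fzp z; joining the 19 pieces gives the next term.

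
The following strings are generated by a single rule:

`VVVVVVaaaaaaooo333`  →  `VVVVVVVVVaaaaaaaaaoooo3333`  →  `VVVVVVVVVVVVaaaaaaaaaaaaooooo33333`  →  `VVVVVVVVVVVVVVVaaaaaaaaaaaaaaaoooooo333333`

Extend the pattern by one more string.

Each string has the form V^{3n} a^{3n} o^{n+1} 3^{n+1}, where the shown terms are n = 2, 3, 4, 5.
For the next term, n = 6, so the run lengths are 18, 18, 7, 7.

VVVVVVVVVVVVVVVVVVaaaaaaaaaaaaaaaaaaooooooo3333333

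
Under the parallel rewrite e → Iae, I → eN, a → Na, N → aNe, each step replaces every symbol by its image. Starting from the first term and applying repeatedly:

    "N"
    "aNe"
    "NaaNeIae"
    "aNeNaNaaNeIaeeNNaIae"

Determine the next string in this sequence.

NaaNeIaeaNeNaaNeNaNaaNeIaeeNNaIaeIaeaNeaNeNaeNNaIae

φ(aNeNaNaaNeIaeeNNaIae) expands symbol-by-symbol to Na aNe Iae aNe Na aNe Na Na aNe Iae eN Na Iae Iae aNe aNe Na eN Na Iae; joining the 20 pieces gives the next term.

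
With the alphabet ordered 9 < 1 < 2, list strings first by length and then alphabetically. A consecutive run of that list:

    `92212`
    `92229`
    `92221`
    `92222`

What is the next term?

19999

The successor of 92222 increments the rightmost position that isn't already 2 and resets every position after it to 9.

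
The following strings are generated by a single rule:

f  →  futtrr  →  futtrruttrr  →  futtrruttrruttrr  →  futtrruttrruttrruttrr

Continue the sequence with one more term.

futtrruttrruttrruttrruttrr

Each term is the previous one with uttrr appended.
One more step from futtrruttrruttrruttrr gives the answer.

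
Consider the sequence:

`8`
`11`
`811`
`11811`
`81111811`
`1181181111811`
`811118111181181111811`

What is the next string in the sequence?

1181181111811811118111181181111811

From term 3 onward, concatenate the second-to-last term with the last: 8·11 = 811, 11·811 = 11811, …
Continuing: 1181181111811 · 811118111181181111811 gives term 8.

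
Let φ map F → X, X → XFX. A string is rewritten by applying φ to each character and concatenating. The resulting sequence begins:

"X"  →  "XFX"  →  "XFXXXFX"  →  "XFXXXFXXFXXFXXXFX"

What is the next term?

Rewriting the 17 symbols of XFXXXFXXFXXFXXXFX one by one yields XFX X XFX XFX XFX X XFX XFX X XFX XFX X XFX XFX XFX X XFX; concatenated:

XFXXXFXXFXXFXXXFXXFXXXFXXFXXXFXXFXXFXXXFX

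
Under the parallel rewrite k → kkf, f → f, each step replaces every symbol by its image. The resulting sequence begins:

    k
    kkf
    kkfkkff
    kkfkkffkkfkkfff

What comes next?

Applying the rule to each of the 15 symbols of kkfkkffkkfkkfff gives the pieces kkf kkf f kkf kkf f f kkf kkf f kkf kkf f f f, which concatenate to the answer.

kkfkkffkkfkkfffkkfkkffkkfkkffff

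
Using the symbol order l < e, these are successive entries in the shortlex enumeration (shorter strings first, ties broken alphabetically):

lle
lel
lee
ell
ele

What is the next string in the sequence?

eel

Treat ele as a base-2 numeral over the given alphabet and add one, carrying through any trailing e's.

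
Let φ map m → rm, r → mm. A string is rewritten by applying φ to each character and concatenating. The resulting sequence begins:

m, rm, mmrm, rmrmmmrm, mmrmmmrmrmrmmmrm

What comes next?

Rewriting the 16 symbols of mmrmmmrmrmrmmmrm one by one yields rm rm mm rm rm rm mm rm mm rm mm rm rm rm mm rm; concatenated:

rmrmmmrmrmrmmmrmmmrmmmrmrmrmmmrm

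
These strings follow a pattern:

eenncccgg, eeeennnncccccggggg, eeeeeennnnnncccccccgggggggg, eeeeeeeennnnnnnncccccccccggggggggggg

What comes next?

Each string has the form e^{2n} n^{2n} c^{2n+1} g^{3n-1} (n = 1, 2, …).
Setting n = 5 gives 10, 10, 11, 14 characters in each block.

eeeeeeeeeennnnnnnnnncccccccccccgggggggggggggg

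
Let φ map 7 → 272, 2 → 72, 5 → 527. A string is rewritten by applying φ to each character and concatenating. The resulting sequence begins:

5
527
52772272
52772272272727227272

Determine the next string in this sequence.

Rewriting the 20 symbols of 52772272272727227272 one by one yields 527 72 272 272 72 72 272 72 72 272 72 272 72 272 72 72 272 72 272 72; concatenated:

5277227227272722727272272722727227272722727227272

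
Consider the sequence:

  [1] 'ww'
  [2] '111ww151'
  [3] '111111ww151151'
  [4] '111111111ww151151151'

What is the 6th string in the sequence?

111111111111111ww151151151151151

Each term wraps the previous one in 111 on the left and 151 on the right.
From 111111111ww151151151, 2 further steps: 111111111ww151151151 → 111111111111ww151151151151 → (answer).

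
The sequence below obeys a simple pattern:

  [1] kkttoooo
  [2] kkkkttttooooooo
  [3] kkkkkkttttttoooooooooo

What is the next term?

kkkkkkkkttttttttooooooooooooo

Term n consists of 2n k's, followed by 2n t's, followed by 3n+1 o's (n = 1, 2, …).
Setting n = 4 gives 8, 8, 13 characters in each block.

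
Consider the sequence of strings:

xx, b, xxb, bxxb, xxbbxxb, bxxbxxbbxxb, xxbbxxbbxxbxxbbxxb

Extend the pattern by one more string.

Each term (from the third on) is the two preceding terms concatenated in order: term 3 = xx·b = xxb.
So term 8 is bxxbxxbbxxb·xxbbxxbbxxbxxbbxxb.

bxxbxxbbxxbxxbbxxbbxxbxxbbxxb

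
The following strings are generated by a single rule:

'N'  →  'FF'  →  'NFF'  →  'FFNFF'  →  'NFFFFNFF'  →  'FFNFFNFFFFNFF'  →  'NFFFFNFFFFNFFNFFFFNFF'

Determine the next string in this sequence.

FFNFFNFFFFNFFNFFFFNFFFFNFFNFFFFNFF

Each term (from the third on) is the two preceding terms concatenated in order: term 3 = N·FF = NFF.
The next term joins FFNFFNFFFFNFF and NFFFFNFFFFNFFNFFFFNFF.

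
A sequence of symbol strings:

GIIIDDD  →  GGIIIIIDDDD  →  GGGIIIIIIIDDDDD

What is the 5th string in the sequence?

The n-th term is n G's then 2n+1 I's then n+2 D's (n = 1, 2, …).
Setting n = 5 gives 5, 11, 7 characters in each block.

GGGGGIIIIIIIIIIIDDDDDDD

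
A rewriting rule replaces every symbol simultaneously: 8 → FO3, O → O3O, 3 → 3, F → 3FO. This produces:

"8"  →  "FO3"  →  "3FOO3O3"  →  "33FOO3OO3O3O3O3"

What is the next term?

Replace each of the 15 characters of 33FOO3OO3O3O3O3 in place — 3 3 3FO O3O O3O 3 O3O O3O 3 O3O 3 O3O 3 O3O 3 — and concatenate.

333FOO3OO3O3O3OO3O3O3O3O3O3O3O3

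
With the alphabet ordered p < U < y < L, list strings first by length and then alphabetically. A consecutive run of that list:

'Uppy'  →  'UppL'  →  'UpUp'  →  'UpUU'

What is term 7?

Advancing 3 positions from UpUU through UpUU → UpUy → UpUL reaches term 7.

Upyp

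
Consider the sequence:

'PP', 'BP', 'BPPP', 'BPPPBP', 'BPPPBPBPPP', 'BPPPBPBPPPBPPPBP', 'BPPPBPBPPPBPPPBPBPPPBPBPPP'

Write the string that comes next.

BPPPBPBPPPBPPPBPBPPPBPBPPPBPPPBPBPPPBPPPBP

Each term (from the third on) is the previous term followed by the one before it: term 3 = BP·PP = BPPP.
So term 8 is BPPPBPBPPPBPPPBPBPPPBPBPPP·BPPPBPBPPPBPPPBP.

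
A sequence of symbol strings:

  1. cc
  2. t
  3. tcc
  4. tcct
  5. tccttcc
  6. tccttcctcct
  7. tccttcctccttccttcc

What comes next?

Each term (from the third on) is the previous term followed by the one before it: term 3 = t·cc = tcc.
So term 8 is tccttcctccttccttcc·tccttcctcct.

tccttcctccttccttcctccttcctcct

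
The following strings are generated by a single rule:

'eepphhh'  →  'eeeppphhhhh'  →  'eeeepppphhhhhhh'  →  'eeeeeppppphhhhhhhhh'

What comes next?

eeeeeepppppphhhhhhhhhhh

Reading off run lengths: e runs 2, 3, 4, 5; p runs 2, 3, 4, 5; h runs 3, 5, 7, 9 — each is linear in n, where the shown terms are n = 2, 3, 4, 5.
For the next term, n = 6, so the run lengths are 6, 6, 11.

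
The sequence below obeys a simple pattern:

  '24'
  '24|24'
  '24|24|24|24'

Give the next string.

24|24|24|24|24|24|24|24

Each string is two copies of the previous one joined by '|'.
So the next term is two copies of 24|24|24|24 with '|' between the halves.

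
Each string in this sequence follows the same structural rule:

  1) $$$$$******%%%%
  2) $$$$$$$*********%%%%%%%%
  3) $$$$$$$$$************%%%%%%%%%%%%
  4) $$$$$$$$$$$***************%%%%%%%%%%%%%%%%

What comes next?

$$$$$$$$$$$$$******************%%%%%%%%%%%%%%%%%%%%

Reading off run lengths: $ runs 5, 7, 9, 11; * runs 6, 9, 12, 15; % runs 4, 8, 12, 16 — each is linear in n (n = 1, 2, …).
For the next term, n = 5, so the run lengths are 13, 18, 20.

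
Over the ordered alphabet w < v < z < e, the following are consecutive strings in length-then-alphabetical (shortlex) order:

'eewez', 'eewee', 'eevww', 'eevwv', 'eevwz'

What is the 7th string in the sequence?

eevvw

Advancing 2 positions from eevwz through eevwz → eevwe reaches term 7.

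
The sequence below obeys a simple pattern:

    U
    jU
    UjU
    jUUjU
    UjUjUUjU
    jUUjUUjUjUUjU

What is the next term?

Each term (from the third on) is the two preceding terms concatenated in order: term 3 = U·jU = UjU.
Continuing: UjUjUUjU · jUUjUUjUjUUjU gives term 7.

UjUjUUjUjUUjUUjUjUUjU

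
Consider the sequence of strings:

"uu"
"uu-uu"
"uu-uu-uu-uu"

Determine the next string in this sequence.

uu-uu-uu-uu-uu-uu-uu-uu

Each string is two copies of the previous one joined by '-'.
One more doubling of uu-uu-uu-uu gives the answer.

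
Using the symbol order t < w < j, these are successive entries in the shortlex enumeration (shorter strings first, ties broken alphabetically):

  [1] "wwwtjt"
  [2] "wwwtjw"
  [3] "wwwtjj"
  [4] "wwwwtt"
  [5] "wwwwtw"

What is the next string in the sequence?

Treat wwwwtw as a base-3 numeral over the given alphabet and add one, carrying through any trailing j's.

wwwwtj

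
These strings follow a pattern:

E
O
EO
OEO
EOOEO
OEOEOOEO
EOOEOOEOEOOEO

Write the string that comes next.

Each term (from the third on) is the two preceding terms concatenated in order: term 3 = E·O = EO.
So term 8 is OEOEOOEO·EOOEOOEOEOOEO.

OEOEOOEOEOOEOOEOEOOEO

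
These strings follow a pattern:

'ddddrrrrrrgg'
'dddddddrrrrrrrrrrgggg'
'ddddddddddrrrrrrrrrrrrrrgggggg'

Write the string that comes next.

Reading off run lengths: d runs 4, 7, 10; r runs 6, 10, 14; g runs 2, 4, 6 — each is linear in n, where the shown terms are n = 2, 3, 4.
At n = 5 the blocks have lengths 13, 18, 8.

dddddddddddddrrrrrrrrrrrrrrrrrrgggggggg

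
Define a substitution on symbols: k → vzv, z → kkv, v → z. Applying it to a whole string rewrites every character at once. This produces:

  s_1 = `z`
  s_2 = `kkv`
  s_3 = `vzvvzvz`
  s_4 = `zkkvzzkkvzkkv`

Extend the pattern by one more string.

Applying the rule to each of the 13 symbols of zkkvzzkkvzkkv gives the pieces kkv vzv vzv z kkv kkv vzv vzv z kkv vzv vzv z, which concatenate to the answer.

kkvvzvvzvzkkvkkvvzvvzvzkkvvzvvzvz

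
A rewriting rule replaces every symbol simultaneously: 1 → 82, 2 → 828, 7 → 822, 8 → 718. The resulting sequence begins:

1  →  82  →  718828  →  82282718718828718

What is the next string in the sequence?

718828828718828822827188228271871882871882282718

φ(82282718718828718) expands symbol-by-symbol to 718 828 828 718 828 822 82 718 822 82 718 718 828 718 822 82 718; joining the 17 pieces gives the next term.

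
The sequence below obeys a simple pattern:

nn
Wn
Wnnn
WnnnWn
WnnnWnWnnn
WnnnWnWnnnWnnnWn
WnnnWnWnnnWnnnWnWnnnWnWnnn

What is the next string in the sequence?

WnnnWnWnnnWnnnWnWnnnWnWnnnWnnnWnWnnnWnnnWn

From term 3 onward, concatenate the last term with the second-to-last: Wn·nn = Wnnn, Wnnn·Wn = WnnnWn, …
So term 8 is WnnnWnWnnnWnnnWnWnnnWnWnnn·WnnnWnWnnnWnnnWn.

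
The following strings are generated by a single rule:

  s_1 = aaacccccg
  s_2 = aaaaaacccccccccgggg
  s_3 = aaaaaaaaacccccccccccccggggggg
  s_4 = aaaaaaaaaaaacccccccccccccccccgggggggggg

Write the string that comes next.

Each string has the form a^{3n} c^{4n+1} g^{3n-2} (n = 1, 2, …).
At n = 5 the blocks have lengths 15, 21, 13.

aaaaaaaaaaaaaaacccccccccccccccccccccggggggggggggg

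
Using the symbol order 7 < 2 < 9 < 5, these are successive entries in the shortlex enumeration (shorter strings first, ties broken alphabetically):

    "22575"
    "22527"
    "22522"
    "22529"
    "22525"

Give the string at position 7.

22592

Stepping forward 2 times from 22525: 22525 → 22597, then the target.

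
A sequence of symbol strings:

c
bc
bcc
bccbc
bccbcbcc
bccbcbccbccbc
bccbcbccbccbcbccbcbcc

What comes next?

bccbcbccbccbcbccbcbccbccbcbccbccbc

This is a Fibonacci-style word recurrence s(k) = s(k−1)·s(k−2): e.g. bc·c = bcc.
So term 8 is bccbcbccbccbcbccbcbcc·bccbcbccbccbc.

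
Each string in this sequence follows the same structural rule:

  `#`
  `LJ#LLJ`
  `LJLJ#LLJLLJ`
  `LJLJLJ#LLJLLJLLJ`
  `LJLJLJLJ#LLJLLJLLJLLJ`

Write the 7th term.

s(k+1) = LJ·s(k)·LLJ, so each term gains LJ as a prefix and LLJ as a suffix.
From LJLJLJLJ#LLJLLJLLJLLJ, 2 further steps: LJLJLJLJ#LLJLLJLLJLLJ → LJLJLJLJLJ#LLJLLJLLJLLJLLJ → (answer).

LJLJLJLJLJLJ#LLJLLJLLJLLJLLJLLJ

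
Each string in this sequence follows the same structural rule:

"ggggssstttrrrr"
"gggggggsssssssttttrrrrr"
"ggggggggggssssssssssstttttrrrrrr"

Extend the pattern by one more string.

gggggggggggggsssssssssssssssttttttrrrrrrr

The n-th term is 3n+1 g's then 4n-1 s's then n+2 t's then n+3 r's (n = 1, 2, …).
At n = 4 the blocks have lengths 13, 15, 6, 7.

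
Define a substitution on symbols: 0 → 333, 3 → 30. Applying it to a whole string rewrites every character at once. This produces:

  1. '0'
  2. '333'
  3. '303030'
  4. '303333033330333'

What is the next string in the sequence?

Rewriting the 15 symbols of 303333033330333 one by one yields 30 333 30 30 30 30 333 30 30 30 30 333 30 30 30; concatenated:

303333030303033330303030333303030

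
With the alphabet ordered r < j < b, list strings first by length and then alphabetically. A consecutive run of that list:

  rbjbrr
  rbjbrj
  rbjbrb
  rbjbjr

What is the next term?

The successor of rbjbjr increments the rightmost position that isn't already b and resets every position after it to r.

rbjbjj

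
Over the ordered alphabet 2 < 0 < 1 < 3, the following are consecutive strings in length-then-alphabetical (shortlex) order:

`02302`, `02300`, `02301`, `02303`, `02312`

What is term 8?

02313

Advancing 3 positions from 02312 through 02312 → 02310 → 02311 reaches term 8.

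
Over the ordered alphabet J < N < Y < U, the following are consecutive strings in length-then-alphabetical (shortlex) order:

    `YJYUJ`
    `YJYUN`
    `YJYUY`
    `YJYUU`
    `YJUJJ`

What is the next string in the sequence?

Treat YJUJJ as a base-4 numeral over the given alphabet and add one, carrying through any trailing U's.

YJUJN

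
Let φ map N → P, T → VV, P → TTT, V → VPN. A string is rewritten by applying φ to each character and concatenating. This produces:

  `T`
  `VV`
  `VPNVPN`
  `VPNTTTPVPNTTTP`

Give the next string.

φ(VPNTTTPVPNTTTP) expands symbol-by-symbol to VPN TTT P VV VV VV TTT VPN TTT P VV VV VV TTT; joining the 14 pieces gives the next term.

VPNTTTPVVVVVVTTTVPNTTTPVVVVVVTTT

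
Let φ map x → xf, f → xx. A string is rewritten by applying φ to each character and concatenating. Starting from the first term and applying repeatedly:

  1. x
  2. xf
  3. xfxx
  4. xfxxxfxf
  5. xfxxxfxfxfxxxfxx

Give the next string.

xfxxxfxfxfxxxfxxxfxxxfxfxfxxxfxf

Replace each of the 16 characters of xfxxxfxfxfxxxfxx in place — xf xx xf xf xf xx xf xx xf xx xf xf xf xx xf xf — and concatenate.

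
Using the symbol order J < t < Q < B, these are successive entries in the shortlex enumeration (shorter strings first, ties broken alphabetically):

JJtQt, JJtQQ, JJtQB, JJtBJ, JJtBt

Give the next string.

Find the rightmost character of JJtBt below B, bump it to the next letter, and reset everything to its right to J.

JJtBQ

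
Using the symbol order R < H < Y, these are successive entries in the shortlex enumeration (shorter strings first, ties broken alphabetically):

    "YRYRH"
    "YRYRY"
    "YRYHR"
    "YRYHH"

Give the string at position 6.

Continuing the enumeration 2 steps past YRYHH: YRYHH → YRYHY → (answer).

YRYYR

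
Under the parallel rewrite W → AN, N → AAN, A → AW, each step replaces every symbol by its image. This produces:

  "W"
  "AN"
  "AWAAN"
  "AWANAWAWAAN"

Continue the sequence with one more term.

AWANAWAANAWANAWANAWAWAAN

Rewriting each symbol of AWANAWAWAAN: A→AW, W→AN, A→AW, N→AAN, A→AW, W→AN, A→AW, W→AN, A→AW, A→AW, N→AAN, which concatenates to AW AN AW AAN AW AN AW AN AW AW AAN.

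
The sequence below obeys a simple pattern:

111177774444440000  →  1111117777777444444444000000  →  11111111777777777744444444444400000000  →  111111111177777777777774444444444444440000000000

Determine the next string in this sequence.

1111111111117777777777777777444444444444444444000000000000

The n-th term is 2n 1's then 3n-2 7's then 3n 4's then 2n 0's, where the shown terms are n = 2, 3, 4, 5.
Setting n = 6 gives 12, 16, 18, 12 characters in each block.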